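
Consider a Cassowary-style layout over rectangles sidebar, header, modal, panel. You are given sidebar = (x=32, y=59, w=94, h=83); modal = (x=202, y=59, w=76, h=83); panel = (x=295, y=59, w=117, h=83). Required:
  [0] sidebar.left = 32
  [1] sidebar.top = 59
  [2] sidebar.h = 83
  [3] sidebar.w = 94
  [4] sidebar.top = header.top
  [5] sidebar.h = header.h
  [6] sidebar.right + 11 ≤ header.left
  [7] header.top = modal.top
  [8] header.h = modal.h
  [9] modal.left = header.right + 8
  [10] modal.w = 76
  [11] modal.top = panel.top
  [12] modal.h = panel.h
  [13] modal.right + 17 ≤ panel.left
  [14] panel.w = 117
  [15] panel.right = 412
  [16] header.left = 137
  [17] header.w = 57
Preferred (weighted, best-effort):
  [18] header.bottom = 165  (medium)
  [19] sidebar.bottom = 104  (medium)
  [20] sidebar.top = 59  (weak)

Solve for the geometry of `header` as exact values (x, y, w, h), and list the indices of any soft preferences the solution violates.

header = (x=137, y=59, w=57, h=83)
violated soft preferences: 18, 19

1. header.y = 59  [sidebar.top = header.top]
2. header.h = 83  [sidebar.h = header.h]
3. header.x = 137  [header.left = 137]
4. header.w = 57  [header.w = 57]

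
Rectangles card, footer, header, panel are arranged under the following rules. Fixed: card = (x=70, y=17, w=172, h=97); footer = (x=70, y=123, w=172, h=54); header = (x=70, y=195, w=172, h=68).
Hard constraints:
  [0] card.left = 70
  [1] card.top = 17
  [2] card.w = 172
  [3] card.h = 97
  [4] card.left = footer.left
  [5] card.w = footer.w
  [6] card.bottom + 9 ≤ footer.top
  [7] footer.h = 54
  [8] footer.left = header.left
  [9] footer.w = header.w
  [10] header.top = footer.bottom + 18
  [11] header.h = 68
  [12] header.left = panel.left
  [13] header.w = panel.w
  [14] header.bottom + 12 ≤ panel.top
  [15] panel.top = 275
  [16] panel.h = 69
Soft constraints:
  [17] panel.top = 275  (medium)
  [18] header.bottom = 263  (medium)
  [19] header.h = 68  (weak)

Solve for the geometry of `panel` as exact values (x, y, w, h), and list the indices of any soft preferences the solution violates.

panel = (x=70, y=275, w=172, h=69)
violated soft preferences: none

1. panel.x = 70  [header.left = panel.left]
2. panel.w = 172  [header.w = panel.w]
3. panel.y = 275  [panel.top = 275]
4. panel.h = 69  [panel.h = 69]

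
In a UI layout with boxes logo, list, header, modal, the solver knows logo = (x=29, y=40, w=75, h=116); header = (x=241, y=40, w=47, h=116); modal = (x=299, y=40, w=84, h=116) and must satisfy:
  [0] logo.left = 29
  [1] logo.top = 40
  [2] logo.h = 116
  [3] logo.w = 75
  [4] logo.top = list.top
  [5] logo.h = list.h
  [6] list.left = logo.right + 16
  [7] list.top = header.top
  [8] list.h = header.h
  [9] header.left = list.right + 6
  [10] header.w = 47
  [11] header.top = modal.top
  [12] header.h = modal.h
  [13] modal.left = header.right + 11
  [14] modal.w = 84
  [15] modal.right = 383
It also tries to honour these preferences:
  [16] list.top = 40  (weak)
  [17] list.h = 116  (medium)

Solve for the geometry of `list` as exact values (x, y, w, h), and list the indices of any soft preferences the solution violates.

1. list.y = 40  [logo.top = list.top]
2. list.h = 116  [logo.h = list.h]
3. list.x = 120  [list.left = logo.right + 16]
4. list.w = 115  [header.left = list.right + 6]

list = (x=120, y=40, w=115, h=116)
violated soft preferences: none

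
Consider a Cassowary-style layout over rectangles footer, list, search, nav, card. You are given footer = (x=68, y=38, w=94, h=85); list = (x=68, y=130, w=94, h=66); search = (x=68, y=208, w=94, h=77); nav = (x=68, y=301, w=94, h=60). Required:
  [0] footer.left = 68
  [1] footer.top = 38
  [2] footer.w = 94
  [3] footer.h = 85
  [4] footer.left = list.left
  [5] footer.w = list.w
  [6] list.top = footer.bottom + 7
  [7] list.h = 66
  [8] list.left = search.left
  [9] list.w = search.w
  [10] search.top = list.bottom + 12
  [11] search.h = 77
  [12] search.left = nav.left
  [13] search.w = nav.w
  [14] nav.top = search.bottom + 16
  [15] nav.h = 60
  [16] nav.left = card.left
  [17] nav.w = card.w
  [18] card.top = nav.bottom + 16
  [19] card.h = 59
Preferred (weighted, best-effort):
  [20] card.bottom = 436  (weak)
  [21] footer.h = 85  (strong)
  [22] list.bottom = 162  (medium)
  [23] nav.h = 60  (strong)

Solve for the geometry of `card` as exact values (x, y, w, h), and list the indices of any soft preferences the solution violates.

card = (x=68, y=377, w=94, h=59)
violated soft preferences: 22

1. card.x = 68  [nav.left = card.left]
2. card.w = 94  [nav.w = card.w]
3. card.y = 377  [card.top = nav.bottom + 16]
4. card.h = 59  [card.h = 59]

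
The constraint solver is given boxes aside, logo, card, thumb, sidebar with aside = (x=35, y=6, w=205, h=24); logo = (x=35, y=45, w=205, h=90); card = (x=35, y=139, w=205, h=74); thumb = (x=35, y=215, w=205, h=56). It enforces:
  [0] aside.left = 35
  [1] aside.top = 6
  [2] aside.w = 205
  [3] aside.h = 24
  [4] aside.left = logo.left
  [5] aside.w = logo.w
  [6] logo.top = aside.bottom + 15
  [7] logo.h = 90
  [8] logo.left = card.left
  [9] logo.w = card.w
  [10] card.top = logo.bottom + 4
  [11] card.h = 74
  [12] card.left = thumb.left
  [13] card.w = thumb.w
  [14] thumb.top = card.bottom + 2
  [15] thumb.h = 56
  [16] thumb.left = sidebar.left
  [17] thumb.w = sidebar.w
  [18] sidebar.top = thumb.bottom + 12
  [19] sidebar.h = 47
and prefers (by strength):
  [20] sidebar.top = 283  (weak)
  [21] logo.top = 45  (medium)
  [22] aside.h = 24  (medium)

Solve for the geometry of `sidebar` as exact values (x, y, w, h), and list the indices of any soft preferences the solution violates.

sidebar = (x=35, y=283, w=205, h=47)
violated soft preferences: none

1. sidebar.x = 35  [thumb.left = sidebar.left]
2. sidebar.w = 205  [thumb.w = sidebar.w]
3. sidebar.y = 283  [sidebar.top = thumb.bottom + 12]
4. sidebar.h = 47  [sidebar.h = 47]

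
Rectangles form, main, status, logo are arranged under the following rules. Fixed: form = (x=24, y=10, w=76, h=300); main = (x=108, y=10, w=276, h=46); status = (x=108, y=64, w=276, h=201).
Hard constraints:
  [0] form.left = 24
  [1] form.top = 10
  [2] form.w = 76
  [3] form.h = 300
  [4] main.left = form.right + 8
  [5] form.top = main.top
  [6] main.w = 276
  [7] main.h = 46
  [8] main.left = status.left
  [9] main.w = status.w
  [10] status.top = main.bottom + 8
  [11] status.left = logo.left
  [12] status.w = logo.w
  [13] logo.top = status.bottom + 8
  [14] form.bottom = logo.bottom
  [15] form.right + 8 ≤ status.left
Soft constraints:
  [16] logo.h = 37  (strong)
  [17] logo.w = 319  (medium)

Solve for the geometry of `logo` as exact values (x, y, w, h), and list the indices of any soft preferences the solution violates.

1. logo.x = 108  [status.left = logo.left]
2. logo.w = 276  [status.w = logo.w]
3. logo.y = 273  [logo.top = status.bottom + 8]
4. logo.h = 37  [form.bottom = logo.bottom]

logo = (x=108, y=273, w=276, h=37)
violated soft preferences: 17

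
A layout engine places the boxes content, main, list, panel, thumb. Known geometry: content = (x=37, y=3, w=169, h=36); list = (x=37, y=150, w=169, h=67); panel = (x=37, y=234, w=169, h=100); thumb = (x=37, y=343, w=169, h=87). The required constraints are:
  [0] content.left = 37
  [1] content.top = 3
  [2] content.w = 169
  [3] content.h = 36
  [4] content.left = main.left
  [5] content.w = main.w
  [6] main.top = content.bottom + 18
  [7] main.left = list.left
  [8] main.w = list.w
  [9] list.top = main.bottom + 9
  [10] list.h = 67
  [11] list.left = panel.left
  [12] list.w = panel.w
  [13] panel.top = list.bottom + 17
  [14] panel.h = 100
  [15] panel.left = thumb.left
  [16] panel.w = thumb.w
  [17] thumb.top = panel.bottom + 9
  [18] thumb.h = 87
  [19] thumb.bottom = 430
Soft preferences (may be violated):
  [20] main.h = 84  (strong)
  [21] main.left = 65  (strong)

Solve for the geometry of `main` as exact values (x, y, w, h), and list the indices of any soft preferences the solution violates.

1. main.x = 37  [content.left = main.left]
2. main.w = 169  [content.w = main.w]
3. main.y = 57  [main.top = content.bottom + 18]
4. main.h = 84  [list.top = main.bottom + 9]

main = (x=37, y=57, w=169, h=84)
violated soft preferences: 21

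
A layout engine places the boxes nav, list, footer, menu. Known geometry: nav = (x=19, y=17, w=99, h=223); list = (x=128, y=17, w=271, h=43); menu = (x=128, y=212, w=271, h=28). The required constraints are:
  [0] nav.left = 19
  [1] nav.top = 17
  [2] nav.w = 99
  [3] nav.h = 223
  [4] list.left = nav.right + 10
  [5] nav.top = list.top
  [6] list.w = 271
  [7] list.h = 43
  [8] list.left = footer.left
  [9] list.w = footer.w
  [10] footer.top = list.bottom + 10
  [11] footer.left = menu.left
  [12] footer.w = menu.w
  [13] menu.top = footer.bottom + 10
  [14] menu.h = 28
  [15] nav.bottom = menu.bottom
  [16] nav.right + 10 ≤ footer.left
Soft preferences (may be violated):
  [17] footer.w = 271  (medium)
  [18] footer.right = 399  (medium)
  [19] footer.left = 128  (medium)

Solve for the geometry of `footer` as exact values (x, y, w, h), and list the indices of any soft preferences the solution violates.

1. footer.x = 128  [list.left = footer.left]
2. footer.w = 271  [list.w = footer.w]
3. footer.y = 70  [footer.top = list.bottom + 10]
4. footer.h = 132  [menu.top = footer.bottom + 10]

footer = (x=128, y=70, w=271, h=132)
violated soft preferences: none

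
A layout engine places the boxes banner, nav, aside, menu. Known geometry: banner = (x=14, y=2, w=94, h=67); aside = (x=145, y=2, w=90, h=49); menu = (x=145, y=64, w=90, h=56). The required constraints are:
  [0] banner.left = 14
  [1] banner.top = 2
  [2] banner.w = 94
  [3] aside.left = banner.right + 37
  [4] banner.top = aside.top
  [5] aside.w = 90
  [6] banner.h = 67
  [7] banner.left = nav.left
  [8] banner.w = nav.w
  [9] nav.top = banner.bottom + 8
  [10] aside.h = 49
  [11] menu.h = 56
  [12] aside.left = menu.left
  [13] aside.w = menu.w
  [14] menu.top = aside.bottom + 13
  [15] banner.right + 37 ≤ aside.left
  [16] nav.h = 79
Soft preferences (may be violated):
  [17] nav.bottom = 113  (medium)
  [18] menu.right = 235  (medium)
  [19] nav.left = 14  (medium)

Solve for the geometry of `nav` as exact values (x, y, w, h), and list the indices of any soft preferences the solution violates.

1. nav.x = 14  [banner.left = nav.left]
2. nav.w = 94  [banner.w = nav.w]
3. nav.y = 77  [nav.top = banner.bottom + 8]
4. nav.h = 79  [nav.h = 79]

nav = (x=14, y=77, w=94, h=79)
violated soft preferences: 17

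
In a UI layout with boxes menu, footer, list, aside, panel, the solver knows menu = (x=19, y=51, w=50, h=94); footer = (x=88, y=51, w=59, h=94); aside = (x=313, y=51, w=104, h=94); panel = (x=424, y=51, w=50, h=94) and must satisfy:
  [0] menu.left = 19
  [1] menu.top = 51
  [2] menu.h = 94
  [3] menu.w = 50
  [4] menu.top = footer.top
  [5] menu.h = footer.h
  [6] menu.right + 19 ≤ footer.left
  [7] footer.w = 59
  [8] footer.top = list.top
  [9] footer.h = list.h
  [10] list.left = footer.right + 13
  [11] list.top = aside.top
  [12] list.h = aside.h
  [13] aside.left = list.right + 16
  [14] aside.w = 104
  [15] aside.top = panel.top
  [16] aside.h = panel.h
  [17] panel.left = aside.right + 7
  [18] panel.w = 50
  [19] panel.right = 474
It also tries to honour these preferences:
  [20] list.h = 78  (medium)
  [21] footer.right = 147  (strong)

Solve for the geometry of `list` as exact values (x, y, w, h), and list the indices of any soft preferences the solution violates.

1. list.y = 51  [footer.top = list.top]
2. list.h = 94  [footer.h = list.h]
3. list.x = 160  [list.left = footer.right + 13]
4. list.w = 137  [aside.left = list.right + 16]

list = (x=160, y=51, w=137, h=94)
violated soft preferences: 20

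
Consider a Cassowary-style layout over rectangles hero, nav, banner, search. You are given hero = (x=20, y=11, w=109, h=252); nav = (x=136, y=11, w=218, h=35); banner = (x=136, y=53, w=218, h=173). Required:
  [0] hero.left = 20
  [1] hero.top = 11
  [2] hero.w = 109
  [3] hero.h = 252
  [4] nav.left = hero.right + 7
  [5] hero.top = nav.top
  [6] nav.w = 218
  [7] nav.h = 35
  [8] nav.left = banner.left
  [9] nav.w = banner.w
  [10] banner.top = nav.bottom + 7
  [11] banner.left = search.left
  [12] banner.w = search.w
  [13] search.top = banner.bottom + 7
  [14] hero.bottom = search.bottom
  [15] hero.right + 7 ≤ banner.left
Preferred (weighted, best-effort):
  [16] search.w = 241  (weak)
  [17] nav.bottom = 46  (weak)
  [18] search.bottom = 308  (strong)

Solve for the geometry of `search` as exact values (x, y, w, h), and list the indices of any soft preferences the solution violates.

search = (x=136, y=233, w=218, h=30)
violated soft preferences: 16, 18

1. search.x = 136  [banner.left = search.left]
2. search.w = 218  [banner.w = search.w]
3. search.y = 233  [search.top = banner.bottom + 7]
4. search.h = 30  [hero.bottom = search.bottom]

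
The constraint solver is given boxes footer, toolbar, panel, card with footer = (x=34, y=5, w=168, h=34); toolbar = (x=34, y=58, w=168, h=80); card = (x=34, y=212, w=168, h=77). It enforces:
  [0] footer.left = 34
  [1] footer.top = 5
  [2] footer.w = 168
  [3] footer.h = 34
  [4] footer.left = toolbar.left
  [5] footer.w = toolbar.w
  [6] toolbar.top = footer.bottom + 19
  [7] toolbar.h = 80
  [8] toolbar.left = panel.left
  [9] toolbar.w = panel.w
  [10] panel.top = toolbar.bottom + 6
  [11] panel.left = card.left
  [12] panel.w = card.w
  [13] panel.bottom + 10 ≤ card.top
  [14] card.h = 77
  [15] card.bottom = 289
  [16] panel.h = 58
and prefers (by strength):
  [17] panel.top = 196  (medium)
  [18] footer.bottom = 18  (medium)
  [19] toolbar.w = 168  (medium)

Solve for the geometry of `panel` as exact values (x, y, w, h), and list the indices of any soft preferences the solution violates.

1. panel.x = 34  [toolbar.left = panel.left]
2. panel.w = 168  [toolbar.w = panel.w]
3. panel.y = 144  [panel.top = toolbar.bottom + 6]
4. panel.h = 58  [panel.h = 58]

panel = (x=34, y=144, w=168, h=58)
violated soft preferences: 17, 18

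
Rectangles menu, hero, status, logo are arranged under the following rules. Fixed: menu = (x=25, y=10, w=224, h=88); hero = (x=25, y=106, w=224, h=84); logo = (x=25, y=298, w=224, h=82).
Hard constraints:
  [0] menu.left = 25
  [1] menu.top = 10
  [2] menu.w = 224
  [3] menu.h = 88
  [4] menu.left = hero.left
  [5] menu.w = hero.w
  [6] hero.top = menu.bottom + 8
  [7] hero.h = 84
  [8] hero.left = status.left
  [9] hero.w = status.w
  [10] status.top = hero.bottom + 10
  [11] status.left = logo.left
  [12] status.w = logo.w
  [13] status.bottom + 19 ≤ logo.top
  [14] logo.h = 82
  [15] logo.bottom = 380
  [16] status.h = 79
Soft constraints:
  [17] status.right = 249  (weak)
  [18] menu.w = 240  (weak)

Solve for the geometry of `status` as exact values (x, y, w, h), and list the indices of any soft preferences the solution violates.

1. status.x = 25  [hero.left = status.left]
2. status.w = 224  [hero.w = status.w]
3. status.y = 200  [status.top = hero.bottom + 10]
4. status.h = 79  [status.h = 79]

status = (x=25, y=200, w=224, h=79)
violated soft preferences: 18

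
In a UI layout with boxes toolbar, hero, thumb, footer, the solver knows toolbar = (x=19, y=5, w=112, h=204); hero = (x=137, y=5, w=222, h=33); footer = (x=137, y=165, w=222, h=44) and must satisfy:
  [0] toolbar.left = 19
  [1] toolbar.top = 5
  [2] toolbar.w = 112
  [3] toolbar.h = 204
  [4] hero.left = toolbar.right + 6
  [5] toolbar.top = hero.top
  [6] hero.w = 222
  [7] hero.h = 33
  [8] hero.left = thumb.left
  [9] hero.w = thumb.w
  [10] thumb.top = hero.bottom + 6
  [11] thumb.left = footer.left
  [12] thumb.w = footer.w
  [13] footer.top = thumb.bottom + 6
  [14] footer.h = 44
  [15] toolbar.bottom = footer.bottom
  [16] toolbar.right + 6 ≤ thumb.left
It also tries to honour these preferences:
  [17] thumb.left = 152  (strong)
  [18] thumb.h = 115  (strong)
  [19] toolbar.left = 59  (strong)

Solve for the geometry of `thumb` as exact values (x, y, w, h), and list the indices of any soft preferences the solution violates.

1. thumb.x = 137  [hero.left = thumb.left]
2. thumb.w = 222  [hero.w = thumb.w]
3. thumb.y = 44  [thumb.top = hero.bottom + 6]
4. thumb.h = 115  [footer.top = thumb.bottom + 6]

thumb = (x=137, y=44, w=222, h=115)
violated soft preferences: 17, 19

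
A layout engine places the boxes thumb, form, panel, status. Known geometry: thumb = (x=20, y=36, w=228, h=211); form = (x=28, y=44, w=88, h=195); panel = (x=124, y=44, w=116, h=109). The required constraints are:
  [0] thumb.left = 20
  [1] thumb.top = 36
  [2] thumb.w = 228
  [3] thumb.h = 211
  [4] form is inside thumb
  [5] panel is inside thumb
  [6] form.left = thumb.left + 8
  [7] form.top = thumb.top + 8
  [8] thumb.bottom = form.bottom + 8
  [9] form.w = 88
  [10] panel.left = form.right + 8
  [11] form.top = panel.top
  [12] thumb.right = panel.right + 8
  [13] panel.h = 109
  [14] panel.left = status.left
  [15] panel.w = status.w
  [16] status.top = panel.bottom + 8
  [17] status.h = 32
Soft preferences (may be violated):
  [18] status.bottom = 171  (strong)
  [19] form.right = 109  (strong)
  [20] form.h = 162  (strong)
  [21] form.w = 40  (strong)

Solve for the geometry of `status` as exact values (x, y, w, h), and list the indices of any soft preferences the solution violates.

1. status.x = 124  [panel.left = status.left]
2. status.w = 116  [panel.w = status.w]
3. status.y = 161  [status.top = panel.bottom + 8]
4. status.h = 32  [status.h = 32]

status = (x=124, y=161, w=116, h=32)
violated soft preferences: 18, 19, 20, 21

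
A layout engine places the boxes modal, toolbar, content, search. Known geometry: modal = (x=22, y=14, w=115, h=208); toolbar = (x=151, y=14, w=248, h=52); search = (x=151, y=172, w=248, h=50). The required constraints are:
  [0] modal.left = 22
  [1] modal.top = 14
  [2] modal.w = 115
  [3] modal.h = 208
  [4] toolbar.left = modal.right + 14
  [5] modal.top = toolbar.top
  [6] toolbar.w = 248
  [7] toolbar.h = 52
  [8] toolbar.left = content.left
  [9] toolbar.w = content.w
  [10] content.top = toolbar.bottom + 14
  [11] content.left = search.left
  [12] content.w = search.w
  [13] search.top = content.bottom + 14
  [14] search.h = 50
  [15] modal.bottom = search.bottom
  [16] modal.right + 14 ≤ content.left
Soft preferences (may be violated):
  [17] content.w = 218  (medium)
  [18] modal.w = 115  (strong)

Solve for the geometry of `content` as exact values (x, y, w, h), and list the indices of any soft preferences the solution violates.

content = (x=151, y=80, w=248, h=78)
violated soft preferences: 17

1. content.x = 151  [toolbar.left = content.left]
2. content.w = 248  [toolbar.w = content.w]
3. content.y = 80  [content.top = toolbar.bottom + 14]
4. content.h = 78  [search.top = content.bottom + 14]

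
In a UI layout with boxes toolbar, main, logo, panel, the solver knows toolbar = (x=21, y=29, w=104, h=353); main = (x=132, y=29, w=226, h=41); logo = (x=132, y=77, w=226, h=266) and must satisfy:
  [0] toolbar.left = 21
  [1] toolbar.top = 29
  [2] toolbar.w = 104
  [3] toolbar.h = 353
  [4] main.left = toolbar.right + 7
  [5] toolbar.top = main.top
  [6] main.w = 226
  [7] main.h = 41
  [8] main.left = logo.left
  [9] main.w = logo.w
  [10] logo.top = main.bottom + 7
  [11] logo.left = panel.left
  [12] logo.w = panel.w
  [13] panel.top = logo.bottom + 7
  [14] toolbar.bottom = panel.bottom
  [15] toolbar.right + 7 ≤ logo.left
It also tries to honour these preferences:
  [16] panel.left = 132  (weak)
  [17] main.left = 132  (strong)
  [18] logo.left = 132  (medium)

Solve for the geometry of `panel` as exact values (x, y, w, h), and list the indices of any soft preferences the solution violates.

panel = (x=132, y=350, w=226, h=32)
violated soft preferences: none

1. panel.x = 132  [logo.left = panel.left]
2. panel.w = 226  [logo.w = panel.w]
3. panel.y = 350  [panel.top = logo.bottom + 7]
4. panel.h = 32  [toolbar.bottom = panel.bottom]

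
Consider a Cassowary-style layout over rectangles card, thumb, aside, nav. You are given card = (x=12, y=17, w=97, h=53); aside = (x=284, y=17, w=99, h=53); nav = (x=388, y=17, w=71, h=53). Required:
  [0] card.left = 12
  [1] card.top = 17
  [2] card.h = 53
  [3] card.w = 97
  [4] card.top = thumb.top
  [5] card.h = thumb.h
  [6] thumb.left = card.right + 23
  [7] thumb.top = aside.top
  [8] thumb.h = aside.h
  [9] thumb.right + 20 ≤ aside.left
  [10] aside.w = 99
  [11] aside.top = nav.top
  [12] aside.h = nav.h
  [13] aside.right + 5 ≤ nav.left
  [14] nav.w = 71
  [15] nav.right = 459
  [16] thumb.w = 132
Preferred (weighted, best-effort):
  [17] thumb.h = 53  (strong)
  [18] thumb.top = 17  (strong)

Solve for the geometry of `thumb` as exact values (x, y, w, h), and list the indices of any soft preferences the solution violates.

1. thumb.y = 17  [card.top = thumb.top]
2. thumb.h = 53  [card.h = thumb.h]
3. thumb.x = 132  [thumb.left = card.right + 23]
4. thumb.w = 132  [thumb.w = 132]

thumb = (x=132, y=17, w=132, h=53)
violated soft preferences: none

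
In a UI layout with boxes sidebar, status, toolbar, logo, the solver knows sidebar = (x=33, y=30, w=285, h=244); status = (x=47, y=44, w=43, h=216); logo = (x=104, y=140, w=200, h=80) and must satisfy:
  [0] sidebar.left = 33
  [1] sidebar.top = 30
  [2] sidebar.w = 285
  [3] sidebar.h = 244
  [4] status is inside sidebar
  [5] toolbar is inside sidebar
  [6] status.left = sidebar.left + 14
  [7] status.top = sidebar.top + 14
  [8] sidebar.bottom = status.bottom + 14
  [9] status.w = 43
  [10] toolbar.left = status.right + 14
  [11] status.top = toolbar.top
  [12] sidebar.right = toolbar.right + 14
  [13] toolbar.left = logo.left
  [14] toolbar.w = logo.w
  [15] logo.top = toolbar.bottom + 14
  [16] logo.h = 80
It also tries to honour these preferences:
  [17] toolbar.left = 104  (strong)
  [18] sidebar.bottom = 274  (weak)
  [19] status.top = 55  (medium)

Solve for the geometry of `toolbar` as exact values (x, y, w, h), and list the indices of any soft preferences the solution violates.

toolbar = (x=104, y=44, w=200, h=82)
violated soft preferences: 19

1. toolbar.x = 104  [toolbar.left = status.right + 14]
2. toolbar.y = 44  [status.top = toolbar.top]
3. toolbar.w = 200  [sidebar.right = toolbar.right + 14]
4. toolbar.h = 82  [logo.top = toolbar.bottom + 14]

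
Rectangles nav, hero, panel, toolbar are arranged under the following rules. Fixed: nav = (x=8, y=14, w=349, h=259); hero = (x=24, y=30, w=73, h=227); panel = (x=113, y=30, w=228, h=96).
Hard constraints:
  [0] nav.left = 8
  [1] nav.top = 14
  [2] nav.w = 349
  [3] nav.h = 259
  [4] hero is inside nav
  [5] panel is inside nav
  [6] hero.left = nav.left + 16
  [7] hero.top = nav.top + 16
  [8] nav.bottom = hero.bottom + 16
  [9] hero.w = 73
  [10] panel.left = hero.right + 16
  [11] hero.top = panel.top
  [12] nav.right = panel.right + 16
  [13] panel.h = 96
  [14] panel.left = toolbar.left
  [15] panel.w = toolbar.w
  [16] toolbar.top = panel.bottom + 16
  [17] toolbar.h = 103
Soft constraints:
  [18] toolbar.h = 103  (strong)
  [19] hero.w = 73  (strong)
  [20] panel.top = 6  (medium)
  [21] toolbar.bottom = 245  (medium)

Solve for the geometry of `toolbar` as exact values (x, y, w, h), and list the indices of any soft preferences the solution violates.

toolbar = (x=113, y=142, w=228, h=103)
violated soft preferences: 20

1. toolbar.x = 113  [panel.left = toolbar.left]
2. toolbar.w = 228  [panel.w = toolbar.w]
3. toolbar.y = 142  [toolbar.top = panel.bottom + 16]
4. toolbar.h = 103  [toolbar.h = 103]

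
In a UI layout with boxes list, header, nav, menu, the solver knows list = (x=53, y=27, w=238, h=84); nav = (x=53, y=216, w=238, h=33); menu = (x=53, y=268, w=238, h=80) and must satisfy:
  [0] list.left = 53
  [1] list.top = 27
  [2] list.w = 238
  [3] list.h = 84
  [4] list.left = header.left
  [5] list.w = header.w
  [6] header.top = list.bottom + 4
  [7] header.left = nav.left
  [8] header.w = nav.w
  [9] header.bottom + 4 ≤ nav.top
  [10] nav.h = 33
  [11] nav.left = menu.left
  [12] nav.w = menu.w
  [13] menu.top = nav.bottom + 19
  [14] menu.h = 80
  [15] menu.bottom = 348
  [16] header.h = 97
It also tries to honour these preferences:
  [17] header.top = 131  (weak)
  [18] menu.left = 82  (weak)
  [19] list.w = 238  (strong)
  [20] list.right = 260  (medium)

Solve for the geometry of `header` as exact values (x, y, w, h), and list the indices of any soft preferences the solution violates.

1. header.x = 53  [list.left = header.left]
2. header.w = 238  [list.w = header.w]
3. header.y = 115  [header.top = list.bottom + 4]
4. header.h = 97  [header.h = 97]

header = (x=53, y=115, w=238, h=97)
violated soft preferences: 17, 18, 20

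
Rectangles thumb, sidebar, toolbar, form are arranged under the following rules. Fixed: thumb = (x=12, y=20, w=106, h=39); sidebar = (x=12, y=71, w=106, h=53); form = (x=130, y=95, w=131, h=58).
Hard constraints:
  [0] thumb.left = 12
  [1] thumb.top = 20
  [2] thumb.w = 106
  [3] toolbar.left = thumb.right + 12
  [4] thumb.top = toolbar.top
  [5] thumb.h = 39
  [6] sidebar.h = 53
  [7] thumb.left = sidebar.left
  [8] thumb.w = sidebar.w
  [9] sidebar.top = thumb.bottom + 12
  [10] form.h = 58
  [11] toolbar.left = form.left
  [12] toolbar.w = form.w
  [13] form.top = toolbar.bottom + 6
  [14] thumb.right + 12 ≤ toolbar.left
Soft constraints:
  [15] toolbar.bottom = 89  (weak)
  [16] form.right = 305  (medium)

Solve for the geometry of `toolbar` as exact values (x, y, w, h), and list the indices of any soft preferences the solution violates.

1. toolbar.x = 130  [toolbar.left = thumb.right + 12]
2. toolbar.y = 20  [thumb.top = toolbar.top]
3. toolbar.w = 131  [toolbar.w = form.w]
4. toolbar.h = 69  [form.top = toolbar.bottom + 6]

toolbar = (x=130, y=20, w=131, h=69)
violated soft preferences: 16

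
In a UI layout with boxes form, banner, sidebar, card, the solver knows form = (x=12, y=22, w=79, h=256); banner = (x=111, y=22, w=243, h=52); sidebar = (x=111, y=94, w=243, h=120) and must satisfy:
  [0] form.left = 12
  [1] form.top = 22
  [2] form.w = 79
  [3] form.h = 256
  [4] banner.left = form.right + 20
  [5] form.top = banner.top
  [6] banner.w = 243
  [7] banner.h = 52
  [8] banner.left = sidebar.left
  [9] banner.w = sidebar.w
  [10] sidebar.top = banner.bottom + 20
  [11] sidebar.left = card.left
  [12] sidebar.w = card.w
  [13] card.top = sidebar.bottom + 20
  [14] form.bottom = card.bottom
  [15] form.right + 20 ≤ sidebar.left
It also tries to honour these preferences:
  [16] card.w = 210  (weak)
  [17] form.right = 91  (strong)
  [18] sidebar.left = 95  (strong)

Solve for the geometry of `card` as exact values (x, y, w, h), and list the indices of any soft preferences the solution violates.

card = (x=111, y=234, w=243, h=44)
violated soft preferences: 16, 18

1. card.x = 111  [sidebar.left = card.left]
2. card.w = 243  [sidebar.w = card.w]
3. card.y = 234  [card.top = sidebar.bottom + 20]
4. card.h = 44  [form.bottom = card.bottom]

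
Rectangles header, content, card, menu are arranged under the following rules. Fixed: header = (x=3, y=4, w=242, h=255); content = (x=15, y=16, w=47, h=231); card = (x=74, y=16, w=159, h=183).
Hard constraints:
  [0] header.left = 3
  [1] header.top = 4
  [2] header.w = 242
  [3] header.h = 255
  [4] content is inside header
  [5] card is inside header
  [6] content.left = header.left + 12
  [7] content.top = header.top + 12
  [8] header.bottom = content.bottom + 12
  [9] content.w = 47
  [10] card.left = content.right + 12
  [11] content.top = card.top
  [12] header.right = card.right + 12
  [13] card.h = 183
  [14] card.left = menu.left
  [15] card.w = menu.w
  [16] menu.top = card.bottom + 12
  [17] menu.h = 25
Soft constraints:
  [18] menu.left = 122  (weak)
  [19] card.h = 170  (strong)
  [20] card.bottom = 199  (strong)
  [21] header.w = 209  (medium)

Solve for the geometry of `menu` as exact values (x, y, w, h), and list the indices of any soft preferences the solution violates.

1. menu.x = 74  [card.left = menu.left]
2. menu.w = 159  [card.w = menu.w]
3. menu.y = 211  [menu.top = card.bottom + 12]
4. menu.h = 25  [menu.h = 25]

menu = (x=74, y=211, w=159, h=25)
violated soft preferences: 18, 19, 21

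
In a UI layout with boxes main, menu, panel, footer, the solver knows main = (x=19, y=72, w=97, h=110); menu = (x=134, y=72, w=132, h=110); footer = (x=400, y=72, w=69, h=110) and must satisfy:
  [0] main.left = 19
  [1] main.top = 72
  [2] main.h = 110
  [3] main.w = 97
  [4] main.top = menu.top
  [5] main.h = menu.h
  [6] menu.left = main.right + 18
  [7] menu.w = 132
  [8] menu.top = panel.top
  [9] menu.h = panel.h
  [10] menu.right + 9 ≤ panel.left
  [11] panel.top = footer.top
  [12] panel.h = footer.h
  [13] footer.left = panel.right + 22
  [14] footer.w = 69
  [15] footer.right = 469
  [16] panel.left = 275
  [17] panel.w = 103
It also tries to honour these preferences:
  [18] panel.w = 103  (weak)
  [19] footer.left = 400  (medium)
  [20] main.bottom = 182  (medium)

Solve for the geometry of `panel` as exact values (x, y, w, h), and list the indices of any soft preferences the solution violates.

panel = (x=275, y=72, w=103, h=110)
violated soft preferences: none

1. panel.y = 72  [menu.top = panel.top]
2. panel.h = 110  [menu.h = panel.h]
3. panel.x = 275  [panel.left = 275]
4. panel.w = 103  [panel.w = 103]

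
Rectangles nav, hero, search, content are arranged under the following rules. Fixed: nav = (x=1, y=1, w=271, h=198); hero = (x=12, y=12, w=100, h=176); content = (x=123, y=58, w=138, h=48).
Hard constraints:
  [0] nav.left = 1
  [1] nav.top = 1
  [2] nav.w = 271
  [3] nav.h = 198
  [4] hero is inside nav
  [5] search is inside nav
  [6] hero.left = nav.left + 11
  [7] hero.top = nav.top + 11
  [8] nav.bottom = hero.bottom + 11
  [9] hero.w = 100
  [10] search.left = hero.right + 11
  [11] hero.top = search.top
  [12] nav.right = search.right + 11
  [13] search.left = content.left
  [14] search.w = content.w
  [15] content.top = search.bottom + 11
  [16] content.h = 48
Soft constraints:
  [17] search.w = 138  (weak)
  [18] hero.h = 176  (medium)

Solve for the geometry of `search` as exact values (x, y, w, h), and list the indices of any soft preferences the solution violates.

1. search.x = 123  [search.left = hero.right + 11]
2. search.y = 12  [hero.top = search.top]
3. search.w = 138  [nav.right = search.right + 11]
4. search.h = 35  [content.top = search.bottom + 11]

search = (x=123, y=12, w=138, h=35)
violated soft preferences: none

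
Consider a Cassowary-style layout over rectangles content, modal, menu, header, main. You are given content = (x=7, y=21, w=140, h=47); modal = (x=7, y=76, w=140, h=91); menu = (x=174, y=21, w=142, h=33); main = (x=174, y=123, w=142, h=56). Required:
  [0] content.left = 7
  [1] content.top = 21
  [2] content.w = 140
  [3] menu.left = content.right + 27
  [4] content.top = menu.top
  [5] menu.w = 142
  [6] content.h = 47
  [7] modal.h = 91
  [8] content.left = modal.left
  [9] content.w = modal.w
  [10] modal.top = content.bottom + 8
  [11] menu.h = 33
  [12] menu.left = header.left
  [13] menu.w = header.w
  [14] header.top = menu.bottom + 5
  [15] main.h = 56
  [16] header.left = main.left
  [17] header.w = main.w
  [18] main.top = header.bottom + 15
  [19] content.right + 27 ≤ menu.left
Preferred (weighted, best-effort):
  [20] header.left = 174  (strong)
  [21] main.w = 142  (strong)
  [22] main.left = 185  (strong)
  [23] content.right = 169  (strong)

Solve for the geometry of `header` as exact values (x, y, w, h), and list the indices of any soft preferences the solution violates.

header = (x=174, y=59, w=142, h=49)
violated soft preferences: 22, 23

1. header.x = 174  [menu.left = header.left]
2. header.w = 142  [menu.w = header.w]
3. header.y = 59  [header.top = menu.bottom + 5]
4. header.h = 49  [main.top = header.bottom + 15]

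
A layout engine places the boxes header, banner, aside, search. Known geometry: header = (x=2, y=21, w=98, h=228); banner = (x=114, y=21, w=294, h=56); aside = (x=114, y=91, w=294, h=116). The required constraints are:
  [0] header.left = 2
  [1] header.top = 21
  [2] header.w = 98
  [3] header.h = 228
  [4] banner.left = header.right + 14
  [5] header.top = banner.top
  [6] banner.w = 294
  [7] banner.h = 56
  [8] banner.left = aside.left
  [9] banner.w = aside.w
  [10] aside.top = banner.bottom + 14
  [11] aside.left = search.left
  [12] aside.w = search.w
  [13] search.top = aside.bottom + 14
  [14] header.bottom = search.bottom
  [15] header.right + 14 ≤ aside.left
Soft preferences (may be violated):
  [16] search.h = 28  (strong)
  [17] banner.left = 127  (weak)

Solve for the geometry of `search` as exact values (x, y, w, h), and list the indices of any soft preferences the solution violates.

search = (x=114, y=221, w=294, h=28)
violated soft preferences: 17

1. search.x = 114  [aside.left = search.left]
2. search.w = 294  [aside.w = search.w]
3. search.y = 221  [search.top = aside.bottom + 14]
4. search.h = 28  [header.bottom = search.bottom]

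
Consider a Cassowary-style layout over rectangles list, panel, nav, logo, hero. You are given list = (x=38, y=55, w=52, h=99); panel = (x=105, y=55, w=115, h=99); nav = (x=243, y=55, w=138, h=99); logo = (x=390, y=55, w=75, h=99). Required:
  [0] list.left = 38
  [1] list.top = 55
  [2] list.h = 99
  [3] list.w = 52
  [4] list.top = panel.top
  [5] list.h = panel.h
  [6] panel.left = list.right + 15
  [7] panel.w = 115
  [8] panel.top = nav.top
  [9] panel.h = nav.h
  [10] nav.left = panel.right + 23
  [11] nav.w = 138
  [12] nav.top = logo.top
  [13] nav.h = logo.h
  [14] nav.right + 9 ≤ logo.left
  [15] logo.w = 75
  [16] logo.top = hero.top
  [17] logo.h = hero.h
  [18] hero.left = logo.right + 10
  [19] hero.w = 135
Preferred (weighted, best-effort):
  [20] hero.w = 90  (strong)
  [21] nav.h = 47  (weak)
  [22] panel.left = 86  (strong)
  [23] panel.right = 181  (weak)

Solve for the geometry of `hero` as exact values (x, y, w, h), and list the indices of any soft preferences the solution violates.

1. hero.y = 55  [logo.top = hero.top]
2. hero.h = 99  [logo.h = hero.h]
3. hero.x = 475  [hero.left = logo.right + 10]
4. hero.w = 135  [hero.w = 135]

hero = (x=475, y=55, w=135, h=99)
violated soft preferences: 20, 21, 22, 23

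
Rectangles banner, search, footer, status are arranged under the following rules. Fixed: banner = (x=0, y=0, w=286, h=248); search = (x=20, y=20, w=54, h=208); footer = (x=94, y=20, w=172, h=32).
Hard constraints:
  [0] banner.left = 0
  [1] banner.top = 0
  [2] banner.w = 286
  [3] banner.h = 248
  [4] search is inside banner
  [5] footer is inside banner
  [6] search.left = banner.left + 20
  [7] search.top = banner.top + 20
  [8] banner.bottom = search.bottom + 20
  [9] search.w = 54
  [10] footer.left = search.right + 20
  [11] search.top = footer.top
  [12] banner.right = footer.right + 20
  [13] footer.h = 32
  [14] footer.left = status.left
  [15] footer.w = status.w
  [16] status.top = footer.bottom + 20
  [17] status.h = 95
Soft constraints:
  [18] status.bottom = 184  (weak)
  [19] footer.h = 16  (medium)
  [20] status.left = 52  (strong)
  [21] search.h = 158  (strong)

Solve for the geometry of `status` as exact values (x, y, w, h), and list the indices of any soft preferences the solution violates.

status = (x=94, y=72, w=172, h=95)
violated soft preferences: 18, 19, 20, 21

1. status.x = 94  [footer.left = status.left]
2. status.w = 172  [footer.w = status.w]
3. status.y = 72  [status.top = footer.bottom + 20]
4. status.h = 95  [status.h = 95]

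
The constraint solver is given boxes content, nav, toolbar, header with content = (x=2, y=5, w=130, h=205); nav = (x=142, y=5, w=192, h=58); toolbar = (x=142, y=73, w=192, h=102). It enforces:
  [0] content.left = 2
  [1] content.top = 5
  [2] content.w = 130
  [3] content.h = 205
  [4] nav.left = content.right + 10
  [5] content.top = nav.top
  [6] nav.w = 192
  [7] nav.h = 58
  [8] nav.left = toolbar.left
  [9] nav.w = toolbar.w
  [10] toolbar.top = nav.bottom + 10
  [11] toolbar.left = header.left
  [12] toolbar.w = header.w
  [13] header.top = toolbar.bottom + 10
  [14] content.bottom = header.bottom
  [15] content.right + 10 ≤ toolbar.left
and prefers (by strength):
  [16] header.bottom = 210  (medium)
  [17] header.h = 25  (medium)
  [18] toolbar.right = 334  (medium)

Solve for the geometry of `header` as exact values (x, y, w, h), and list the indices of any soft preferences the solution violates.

1. header.x = 142  [toolbar.left = header.left]
2. header.w = 192  [toolbar.w = header.w]
3. header.y = 185  [header.top = toolbar.bottom + 10]
4. header.h = 25  [content.bottom = header.bottom]

header = (x=142, y=185, w=192, h=25)
violated soft preferences: none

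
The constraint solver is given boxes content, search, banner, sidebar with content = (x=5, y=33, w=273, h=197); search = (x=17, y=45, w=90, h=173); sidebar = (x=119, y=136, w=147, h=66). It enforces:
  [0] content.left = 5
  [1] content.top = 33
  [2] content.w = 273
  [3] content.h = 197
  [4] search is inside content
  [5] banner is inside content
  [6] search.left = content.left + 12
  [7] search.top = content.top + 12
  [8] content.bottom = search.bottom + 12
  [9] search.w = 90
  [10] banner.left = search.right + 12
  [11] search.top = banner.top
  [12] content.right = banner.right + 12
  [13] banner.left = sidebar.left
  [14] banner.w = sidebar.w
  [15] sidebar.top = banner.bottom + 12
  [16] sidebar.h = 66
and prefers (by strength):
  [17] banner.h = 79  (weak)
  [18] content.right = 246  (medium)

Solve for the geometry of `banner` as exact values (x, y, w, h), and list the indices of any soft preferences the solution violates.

banner = (x=119, y=45, w=147, h=79)
violated soft preferences: 18

1. banner.x = 119  [banner.left = search.right + 12]
2. banner.y = 45  [search.top = banner.top]
3. banner.w = 147  [content.right = banner.right + 12]
4. banner.h = 79  [sidebar.top = banner.bottom + 12]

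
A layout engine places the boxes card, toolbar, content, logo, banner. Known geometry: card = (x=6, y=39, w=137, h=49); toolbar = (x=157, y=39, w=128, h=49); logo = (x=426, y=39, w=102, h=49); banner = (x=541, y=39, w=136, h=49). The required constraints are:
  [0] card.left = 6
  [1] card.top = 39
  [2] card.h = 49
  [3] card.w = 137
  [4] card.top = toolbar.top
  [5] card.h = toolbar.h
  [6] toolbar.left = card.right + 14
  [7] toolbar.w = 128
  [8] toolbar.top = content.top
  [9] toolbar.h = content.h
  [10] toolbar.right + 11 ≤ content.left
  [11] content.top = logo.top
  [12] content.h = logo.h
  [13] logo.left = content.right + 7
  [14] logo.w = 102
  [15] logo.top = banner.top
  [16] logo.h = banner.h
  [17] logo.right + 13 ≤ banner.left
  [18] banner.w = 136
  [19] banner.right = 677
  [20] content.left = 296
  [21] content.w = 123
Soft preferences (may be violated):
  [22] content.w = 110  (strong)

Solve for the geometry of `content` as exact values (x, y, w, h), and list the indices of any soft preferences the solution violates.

content = (x=296, y=39, w=123, h=49)
violated soft preferences: 22

1. content.y = 39  [toolbar.top = content.top]
2. content.h = 49  [toolbar.h = content.h]
3. content.x = 296  [content.left = 296]
4. content.w = 123  [content.w = 123]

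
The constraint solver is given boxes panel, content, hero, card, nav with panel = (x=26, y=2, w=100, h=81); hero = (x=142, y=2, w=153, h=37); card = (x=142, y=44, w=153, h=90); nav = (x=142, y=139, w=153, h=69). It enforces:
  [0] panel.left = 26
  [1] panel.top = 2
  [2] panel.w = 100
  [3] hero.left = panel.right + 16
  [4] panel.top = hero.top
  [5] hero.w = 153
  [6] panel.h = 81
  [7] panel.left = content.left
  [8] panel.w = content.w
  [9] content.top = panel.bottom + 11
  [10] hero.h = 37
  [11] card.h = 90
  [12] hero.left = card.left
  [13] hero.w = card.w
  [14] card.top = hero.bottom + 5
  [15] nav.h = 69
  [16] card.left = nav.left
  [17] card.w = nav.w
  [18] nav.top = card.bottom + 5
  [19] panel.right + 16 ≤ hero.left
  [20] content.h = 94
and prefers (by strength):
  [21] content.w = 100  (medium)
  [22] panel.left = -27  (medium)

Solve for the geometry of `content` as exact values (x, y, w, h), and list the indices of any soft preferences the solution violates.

1. content.x = 26  [panel.left = content.left]
2. content.w = 100  [panel.w = content.w]
3. content.y = 94  [content.top = panel.bottom + 11]
4. content.h = 94  [content.h = 94]

content = (x=26, y=94, w=100, h=94)
violated soft preferences: 22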